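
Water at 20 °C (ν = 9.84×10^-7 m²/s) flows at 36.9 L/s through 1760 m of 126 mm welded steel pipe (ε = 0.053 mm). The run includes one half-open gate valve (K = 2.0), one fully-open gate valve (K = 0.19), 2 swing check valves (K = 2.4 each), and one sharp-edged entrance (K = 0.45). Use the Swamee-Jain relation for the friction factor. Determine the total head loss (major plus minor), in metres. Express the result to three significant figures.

H_L ≈ 113 m

V = 4Q/(πD²) = 2.959 m/s; V²/2g = 0.4464 m
Re = 3.79×10^5, ε/D = 4.21×10^-4 → f = 0.01756 (Swamee-Jain)
Major: h_f = f(L/D)·V²/2g = 0.01756·13968·0.4464 = 109.5 m
Minor: ΣK = 7.44; h_m = ΣK·V²/2g = 3.321 m
Total H_L = 109.5 + 3.321 = 112.8 m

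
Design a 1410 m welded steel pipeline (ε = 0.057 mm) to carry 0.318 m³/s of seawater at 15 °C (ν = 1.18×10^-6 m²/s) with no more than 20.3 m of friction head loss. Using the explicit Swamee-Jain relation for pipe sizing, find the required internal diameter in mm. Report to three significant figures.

Swamee-Jain (Type III): D = 0.66·[ε^1.25·(LQ²/(gh_f))^4.75 + ν·Q^9.4·(L/(gh_f))^5.2]^0.04
LQ²/(gh_f) = 0.7160; L/(gh_f) = 7.080
Term 1 = ε^1.25·(…)^4.75 = 1.01×10^-6; Term 2 = ν·Q^9.4·(…)^5.2 = 6.53×10^-7
D = 0.66·(1.01×10^-6 + 6.53×10^-7)^0.04 = 0.3876 m = 388 mm
Check: V = 2.69 m/s, Re = 8.85×10^5, f = 0.01427, h_f = 19.2 m ≈ 20.3 m ✓

D ≈ 388 mm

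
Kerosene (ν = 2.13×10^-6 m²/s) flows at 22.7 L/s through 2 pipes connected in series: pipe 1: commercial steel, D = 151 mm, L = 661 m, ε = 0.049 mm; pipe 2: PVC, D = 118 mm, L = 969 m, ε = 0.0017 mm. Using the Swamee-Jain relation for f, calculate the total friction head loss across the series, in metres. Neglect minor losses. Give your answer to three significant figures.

H ≈ 38.6 m

Pipe 1: V = 1.268 m/s, Re = 8.99×10^4, ε/D = 3.25×10^-4, f = 0.01994, h_1 = f(L/D)V²/2g = 7.147 m
Pipe 2: V = 2.076 m/s, Re = 1.15×10^5, ε/D = 1.44×10^-5, f = 0.01745, h_2 = f(L/D)V²/2g = 31.47 m
Series → Q common, losses add: H = Σh = 38.61 m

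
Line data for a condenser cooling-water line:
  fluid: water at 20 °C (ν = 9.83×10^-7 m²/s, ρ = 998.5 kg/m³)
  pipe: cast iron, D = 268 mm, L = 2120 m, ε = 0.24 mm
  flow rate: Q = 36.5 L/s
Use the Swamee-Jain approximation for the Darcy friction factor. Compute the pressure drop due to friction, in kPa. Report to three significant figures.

V = 4Q/(πD²) = 4·0.0365/(π·0.268²) = 0.6470 m/s
Re = VD/ν = 0.6470·0.268/9.83×10^-7 = 1.76×10^5 → turbulent
ε/D = 0.24/268 = 8.96×10^-4
Swamee-Jain: f = 0.02095
h_f = f(L/D)V²/(2g) = 0.02095·(2120/0.268)·0.6470²/(2·9.81) = 3.536 m
Δp = ρg·h_f = 998.5·9.81·3.536 = 34.63 kPa

Δp ≈ 34.6 kPa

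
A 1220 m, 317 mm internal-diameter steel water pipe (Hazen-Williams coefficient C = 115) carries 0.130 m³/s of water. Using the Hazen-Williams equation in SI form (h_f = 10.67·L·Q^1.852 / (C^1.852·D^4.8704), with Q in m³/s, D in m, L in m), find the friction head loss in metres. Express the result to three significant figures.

h_f ≈ 12.2 m

h_f = 10.67·1220·0.130^1.852 / (115^1.852·0.317^4.8704) = 12.22 m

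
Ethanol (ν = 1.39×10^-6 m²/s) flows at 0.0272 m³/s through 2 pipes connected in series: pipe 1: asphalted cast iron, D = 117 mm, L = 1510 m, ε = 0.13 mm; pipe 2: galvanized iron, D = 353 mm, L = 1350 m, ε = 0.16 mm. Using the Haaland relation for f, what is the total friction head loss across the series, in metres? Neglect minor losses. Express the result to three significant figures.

Pipe 1: V = 2.530 m/s, Re = 2.13×10^5, ε/D = 0.00111, f = 0.02128, h_1 = f(L/D)V²/2g = 89.59 m
Pipe 2: V = 0.2779 m/s, Re = 7.06×10^4, ε/D = 4.53×10^-4, f = 0.02089, h_2 = f(L/D)V²/2g = 0.3145 m
Series → Q common, losses add: H = Σh = 89.91 m

H ≈ 89.9 m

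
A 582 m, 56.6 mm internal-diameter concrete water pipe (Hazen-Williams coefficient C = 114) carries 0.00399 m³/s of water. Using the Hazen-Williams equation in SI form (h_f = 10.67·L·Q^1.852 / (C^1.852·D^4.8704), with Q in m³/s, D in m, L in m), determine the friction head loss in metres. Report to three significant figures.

h_f = 10.67·582·0.00399^1.852 / (114^1.852·0.0566^4.8704) = 41.21 m

h_f ≈ 41.2 m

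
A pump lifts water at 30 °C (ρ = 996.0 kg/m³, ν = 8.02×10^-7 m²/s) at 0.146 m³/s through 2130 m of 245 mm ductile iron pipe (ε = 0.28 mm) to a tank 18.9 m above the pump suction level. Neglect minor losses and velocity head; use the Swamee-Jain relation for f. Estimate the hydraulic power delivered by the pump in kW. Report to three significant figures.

V = 4Q/(πD²) = 3.097 m/s; Re = 9.46×10^5; ε/D = 0.00114; f = 0.02067
h_f = f(L/D)V²/2g = 87.85 m
Total head H = z + h_f = 18.9 + 87.85 = 106.7 m
P_hyd = ρgQH = 996.0·9.81·0.146·106.7 = 152.3 kW

P_hyd ≈ 152 kW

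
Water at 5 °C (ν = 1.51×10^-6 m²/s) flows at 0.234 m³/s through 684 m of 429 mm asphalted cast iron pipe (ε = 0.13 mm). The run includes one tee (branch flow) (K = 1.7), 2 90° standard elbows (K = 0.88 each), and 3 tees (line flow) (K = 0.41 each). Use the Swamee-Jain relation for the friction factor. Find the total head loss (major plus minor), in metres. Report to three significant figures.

H_L ≈ 4.14 m

V = 4Q/(πD²) = 1.619 m/s; V²/2g = 0.1336 m
Re = 4.60×10^5, ε/D = 3.03×10^-4 → f = 0.01649 (Swamee-Jain)
Major: h_f = f(L/D)·V²/2g = 0.01649·1594·0.1336 = 3.513 m
Minor: ΣK = 4.69; h_m = ΣK·V²/2g = 0.6265 m
Total H_L = 3.513 + 0.6265 = 4.139 m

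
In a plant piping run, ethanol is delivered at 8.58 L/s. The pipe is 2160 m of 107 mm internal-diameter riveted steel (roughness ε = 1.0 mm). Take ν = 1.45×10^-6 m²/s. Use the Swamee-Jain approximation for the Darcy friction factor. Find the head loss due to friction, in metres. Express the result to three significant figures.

V = 4Q/(πD²) = 4·0.00858/(π·0.107²) = 0.9542 m/s
Re = VD/ν = 0.9542·0.107/1.45×10^-6 = 7.04×10^4 → turbulent
ε/D = 1.0/107 = 0.00935
Swamee-Jain: f = 0.03824
h_f = f(L/D)V²/(2g) = 0.03824·(2160/0.107)·0.9542²/(2·9.81) = 35.83 m

h_f ≈ 35.8 m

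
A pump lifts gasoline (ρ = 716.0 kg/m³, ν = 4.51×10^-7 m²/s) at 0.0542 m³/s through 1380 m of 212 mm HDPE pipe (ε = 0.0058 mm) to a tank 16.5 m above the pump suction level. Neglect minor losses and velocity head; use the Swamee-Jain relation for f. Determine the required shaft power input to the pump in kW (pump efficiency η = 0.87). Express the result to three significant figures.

P_shaft ≈ 11.6 kW

V = 4Q/(πD²) = 1.535 m/s; Re = 7.22×10^5; ε/D = 2.74×10^-5; f = 0.01280
h_f = f(L/D)V²/2g = 10.01 m
Total head H = z + h_f = 16.5 + 10.01 = 26.51 m
P_hyd = ρgQH = 716.0·9.81·0.0542·26.51 = 10.09 kW
P_shaft = P_hyd/η = 10.09/0.87 = 11.60 kW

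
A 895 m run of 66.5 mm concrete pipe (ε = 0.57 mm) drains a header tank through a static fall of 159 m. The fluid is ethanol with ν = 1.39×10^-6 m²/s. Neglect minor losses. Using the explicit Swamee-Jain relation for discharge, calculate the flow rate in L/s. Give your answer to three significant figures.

Swamee-Jain (Type II): Q = -0.965·√(gD⁵h_f/L)·ln[ε/(3.7D) + √(3.17ν²L/(gD³h_f))]
√(gD⁵h_f/L) = √(9.81·0.0665⁵·159/895) = 0.001505
ε/(3.7D) = 0.00232; √(3.17ν²L/(gD³h_f)) = 1.09×10^-4
Q = -0.965·0.001505·ln(0.002426) = 0.008748 m³/s
Check: V = 2.52 m/s, Re = 1.20×10^5, f = 0.03678, h_f = 160 m ≈ 159 m ✓

Q ≈ 8.75 L/s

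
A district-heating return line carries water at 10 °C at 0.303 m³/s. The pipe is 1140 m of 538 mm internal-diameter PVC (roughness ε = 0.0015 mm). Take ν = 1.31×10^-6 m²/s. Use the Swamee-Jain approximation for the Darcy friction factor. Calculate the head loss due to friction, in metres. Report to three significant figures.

V = 4Q/(πD²) = 4·0.303/(π·0.538²) = 1.333 m/s
Re = VD/ν = 1.333·0.538/1.31×10^-6 = 5.47×10^5 → turbulent
ε/D = 0.0015/538 = 2.79×10^-6
Swamee-Jain: f = 0.01293
h_f = f(L/D)V²/(2g) = 0.01293·(1140/0.538)·1.333²/(2·9.81) = 2.481 m

h_f ≈ 2.48 m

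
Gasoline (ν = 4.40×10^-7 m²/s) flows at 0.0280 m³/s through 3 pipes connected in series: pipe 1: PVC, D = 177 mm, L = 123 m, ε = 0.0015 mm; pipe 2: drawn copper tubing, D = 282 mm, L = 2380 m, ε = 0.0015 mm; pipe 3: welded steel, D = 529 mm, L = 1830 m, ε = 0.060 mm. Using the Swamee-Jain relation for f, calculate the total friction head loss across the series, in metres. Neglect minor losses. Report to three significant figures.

Pipe 1: V = 1.138 m/s, Re = 4.58×10^5, ε/D = 8.47×10^-6, f = 0.01343, h_1 = f(L/D)V²/2g = 0.6159 m
Pipe 2: V = 0.4483 m/s, Re = 2.87×10^5, ε/D = 5.32×10^-6, f = 0.01455, h_2 = f(L/D)V²/2g = 1.258 m
Pipe 3: V = 0.1274 m/s, Re = 1.53×10^5, ε/D = 1.13×10^-4, f = 0.01721, h_3 = f(L/D)V²/2g = 0.04924 m
Series → Q common, losses add: H = Σh = 1.923 m

H ≈ 1.92 m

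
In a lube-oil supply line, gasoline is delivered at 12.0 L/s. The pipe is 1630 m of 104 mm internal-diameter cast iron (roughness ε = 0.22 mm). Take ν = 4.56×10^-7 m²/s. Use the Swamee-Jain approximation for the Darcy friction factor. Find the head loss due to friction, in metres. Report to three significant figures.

h_f ≈ 39.0 m

V = 4Q/(πD²) = 4·0.0120/(π·0.104²) = 1.413 m/s
Re = VD/ν = 1.413·0.104/4.56×10^-7 = 3.22×10^5 → turbulent
ε/D = 0.22/104 = 0.00212
Swamee-Jain: f = 0.02446
h_f = f(L/D)V²/(2g) = 0.02446·(1630/0.104)·1.413²/(2·9.81) = 38.99 m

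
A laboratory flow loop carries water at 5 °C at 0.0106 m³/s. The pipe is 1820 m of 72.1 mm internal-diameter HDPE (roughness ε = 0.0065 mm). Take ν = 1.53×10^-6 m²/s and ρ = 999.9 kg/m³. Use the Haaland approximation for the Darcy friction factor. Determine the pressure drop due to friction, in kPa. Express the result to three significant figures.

Δp ≈ 1490 kPa

V = 4Q/(πD²) = 4·0.0106/(π·0.0721²) = 2.596 m/s
Re = VD/ν = 2.596·0.0721/1.53×10^-6 = 1.22×10^5 → turbulent
ε/D = 0.0065/72.1 = 9.02×10^-5
Haaland: f = 0.01755
h_f = f(L/D)V²/(2g) = 0.01755·(1820/0.0721)·2.596²/(2·9.81) = 152.2 m
Δp = ρg·h_f = 999.9·9.81·152.2 = 1493 kPa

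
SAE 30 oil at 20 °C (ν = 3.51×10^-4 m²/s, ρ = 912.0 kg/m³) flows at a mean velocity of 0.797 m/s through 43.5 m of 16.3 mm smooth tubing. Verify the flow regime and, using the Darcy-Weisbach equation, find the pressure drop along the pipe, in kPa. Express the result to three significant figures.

Re = VD/ν = 0.797·0.01630/3.51×10^-4 = 37.0 → laminar (Re < 2300)
f = 64/Re = 1.729
h_f = f(L/D)V²/(2g) = 1.729·(43.5/0.01630)·0.797²/(2·9.81) = 149.4 m
Δp = ρg·h_f = 912.0·9.81·149.4 = 1337 kPa

Δp ≈ 1340 kPa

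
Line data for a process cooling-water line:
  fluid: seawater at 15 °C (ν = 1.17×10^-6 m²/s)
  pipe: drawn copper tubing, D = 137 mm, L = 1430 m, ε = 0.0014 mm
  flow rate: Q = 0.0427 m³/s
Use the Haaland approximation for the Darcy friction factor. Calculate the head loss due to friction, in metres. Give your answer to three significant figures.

h_f ≈ 63.0 m

V = 4Q/(πD²) = 4·0.0427/(π·0.137²) = 2.897 m/s
Re = VD/ν = 2.897·0.137/1.17×10^-6 = 3.39×10^5 → turbulent
ε/D = 0.0014/137 = 1.02×10^-5
Haaland: f = 0.01411
h_f = f(L/D)V²/(2g) = 0.01411·(1430/0.137)·2.897²/(2·9.81) = 62.97 m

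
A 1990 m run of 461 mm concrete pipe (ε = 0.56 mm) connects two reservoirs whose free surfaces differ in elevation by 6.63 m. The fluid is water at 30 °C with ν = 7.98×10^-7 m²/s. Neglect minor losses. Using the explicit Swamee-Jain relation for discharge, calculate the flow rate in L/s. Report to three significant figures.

Q ≈ 200 L/s

Swamee-Jain (Type II): Q = -0.965·√(gD⁵h_f/L)·ln[ε/(3.7D) + √(3.17ν²L/(gD³h_f))]
√(gD⁵h_f/L) = √(9.81·0.461⁵·6.63/1990) = 0.02609
ε/(3.7D) = 3.28×10^-4; √(3.17ν²L/(gD³h_f)) = 2.51×10^-5
Q = -0.965·0.02609·ln(3.534×10^-4) = 0.2001 m³/s
Check: V = 1.20 m/s, Re = 6.92×10^5, f = 0.02108, h_f = 6.66 m ≈ 6.63 m ✓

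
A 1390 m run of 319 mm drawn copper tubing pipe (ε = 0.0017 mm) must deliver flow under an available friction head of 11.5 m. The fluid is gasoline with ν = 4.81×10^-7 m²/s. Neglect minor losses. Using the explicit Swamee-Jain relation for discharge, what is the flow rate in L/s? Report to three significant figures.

Swamee-Jain (Type II): Q = -0.965·√(gD⁵h_f/L)·ln[ε/(3.7D) + √(3.17ν²L/(gD³h_f))]
√(gD⁵h_f/L) = √(9.81·0.319⁵·11.5/1390) = 0.01637
ε/(3.7D) = 1.44×10^-6; √(3.17ν²L/(gD³h_f)) = 1.67×10^-5
Q = -0.965·0.01637·ln(1.812×10^-5) = 0.1725 m³/s
Check: V = 2.16 m/s, Re = 1.43×10^6, f = 0.01110, h_f = 11.5 m ≈ 11.5 m ✓

Q ≈ 173 L/s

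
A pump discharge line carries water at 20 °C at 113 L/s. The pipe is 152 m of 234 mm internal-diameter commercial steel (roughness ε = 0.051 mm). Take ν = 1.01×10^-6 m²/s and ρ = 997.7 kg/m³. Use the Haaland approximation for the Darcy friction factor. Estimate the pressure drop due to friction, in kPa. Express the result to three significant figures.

V = 4Q/(πD²) = 4·0.113/(π·0.234²) = 2.628 m/s
Re = VD/ν = 2.628·0.234/1.01×10^-6 = 6.09×10^5 → turbulent
ε/D = 0.051/234 = 2.18×10^-4
Haaland: f = 0.01523
h_f = f(L/D)V²/(2g) = 0.01523·(152/0.234)·2.628²/(2·9.81) = 3.482 m
Δp = ρg·h_f = 997.7·9.81·3.482 = 34.08 kPa

Δp ≈ 34.1 kPa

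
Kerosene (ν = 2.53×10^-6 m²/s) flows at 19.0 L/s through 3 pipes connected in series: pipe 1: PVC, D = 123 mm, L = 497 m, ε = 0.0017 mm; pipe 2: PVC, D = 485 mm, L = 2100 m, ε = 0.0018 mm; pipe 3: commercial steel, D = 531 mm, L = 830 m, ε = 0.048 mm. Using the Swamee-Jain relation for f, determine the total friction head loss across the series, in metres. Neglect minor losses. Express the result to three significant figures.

H ≈ 10.0 m

Pipe 1: V = 1.599 m/s, Re = 7.77×10^4, ε/D = 1.38×10^-5, f = 0.01891, h_1 = f(L/D)V²/2g = 9.960 m
Pipe 2: V = 0.1028 m/s, Re = 1.97×10^4, ε/D = 3.71×10^-6, f = 0.02592, h_2 = f(L/D)V²/2g = 0.06049 m
Pipe 3: V = 0.08580 m/s, Re = 1.80×10^4, ε/D = 9.04×10^-5, f = 0.02672, h_3 = f(L/D)V²/2g = 0.01567 m
Series → Q common, losses add: H = Σh = 10.04 m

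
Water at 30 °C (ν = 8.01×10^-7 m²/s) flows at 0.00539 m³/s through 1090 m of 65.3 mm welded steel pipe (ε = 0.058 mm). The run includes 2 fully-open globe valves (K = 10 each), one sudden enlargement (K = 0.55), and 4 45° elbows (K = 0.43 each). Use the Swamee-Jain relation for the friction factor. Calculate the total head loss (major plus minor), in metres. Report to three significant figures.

H_L ≈ 50.1 m

V = 4Q/(πD²) = 1.609 m/s; V²/2g = 0.1320 m
Re = 1.31×10^5, ε/D = 8.88×10^-4 → f = 0.02140 (Swamee-Jain)
Major: h_f = f(L/D)·V²/2g = 0.02140·16692·0.1320 = 47.17 m
Minor: ΣK = 22.3; h_m = ΣK·V²/2g = 2.940 m
Total H_L = 47.17 + 2.940 = 50.11 m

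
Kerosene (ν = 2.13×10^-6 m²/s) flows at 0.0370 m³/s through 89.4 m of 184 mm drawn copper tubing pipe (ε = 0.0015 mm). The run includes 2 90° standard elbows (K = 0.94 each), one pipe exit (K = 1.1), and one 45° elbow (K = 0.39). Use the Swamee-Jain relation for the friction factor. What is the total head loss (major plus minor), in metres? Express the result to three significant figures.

V = 4Q/(πD²) = 1.391 m/s; V²/2g = 0.09869 m
Re = 1.20×10^5, ε/D = 8.15×10^-6 → f = 0.01725 (Swamee-Jain)
Major: h_f = f(L/D)·V²/2g = 0.01725·485.9·0.09869 = 0.8272 m
Minor: ΣK = 3.37; h_m = ΣK·V²/2g = 0.3326 m
Total H_L = 0.8272 + 0.3326 = 1.160 m

H_L ≈ 1.16 m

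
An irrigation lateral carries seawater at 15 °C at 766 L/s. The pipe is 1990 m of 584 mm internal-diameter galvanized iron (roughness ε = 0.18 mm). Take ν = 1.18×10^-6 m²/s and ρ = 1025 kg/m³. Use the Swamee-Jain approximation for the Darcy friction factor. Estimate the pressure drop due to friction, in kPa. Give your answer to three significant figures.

Δp ≈ 223 kPa

V = 4Q/(πD²) = 4·0.766/(π·0.584²) = 2.860 m/s
Re = VD/ν = 2.860·0.584/1.18×10^-6 = 1.42×10^6 → turbulent
ε/D = 0.18/584 = 3.08×10^-4
Swamee-Jain: f = 0.01563
h_f = f(L/D)V²/(2g) = 0.01563·(1990/0.584)·2.860²/(2·9.81) = 22.19 m
Δp = ρg·h_f = 1025·9.81·22.19 = 223.2 kPa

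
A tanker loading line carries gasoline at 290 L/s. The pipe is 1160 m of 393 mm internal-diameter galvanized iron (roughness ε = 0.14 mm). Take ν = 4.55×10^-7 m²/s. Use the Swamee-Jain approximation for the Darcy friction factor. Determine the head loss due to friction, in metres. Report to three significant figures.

h_f ≈ 13.7 m

V = 4Q/(πD²) = 4·0.290/(π·0.393²) = 2.391 m/s
Re = VD/ν = 2.391·0.393/4.55×10^-7 = 2.06×10^6 → turbulent
ε/D = 0.14/393 = 3.56×10^-4
Swamee-Jain: f = 0.01590
h_f = f(L/D)V²/(2g) = 0.01590·(1160/0.393)·2.391²/(2·9.81) = 13.67 m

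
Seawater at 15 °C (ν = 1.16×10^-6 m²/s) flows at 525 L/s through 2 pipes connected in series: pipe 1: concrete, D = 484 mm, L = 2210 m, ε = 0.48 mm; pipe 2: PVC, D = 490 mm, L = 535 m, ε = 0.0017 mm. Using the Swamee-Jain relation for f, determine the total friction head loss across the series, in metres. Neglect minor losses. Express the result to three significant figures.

H ≈ 42.7 m

Pipe 1: V = 2.854 m/s, Re = 1.19×10^6, ε/D = 9.92×10^-4, f = 0.01994, h_1 = f(L/D)V²/2g = 37.78 m
Pipe 2: V = 2.784 m/s, Re = 1.18×10^6, ε/D = 3.47×10^-6, f = 0.01139, h_2 = f(L/D)V²/2g = 4.914 m
Series → Q common, losses add: H = Σh = 42.69 m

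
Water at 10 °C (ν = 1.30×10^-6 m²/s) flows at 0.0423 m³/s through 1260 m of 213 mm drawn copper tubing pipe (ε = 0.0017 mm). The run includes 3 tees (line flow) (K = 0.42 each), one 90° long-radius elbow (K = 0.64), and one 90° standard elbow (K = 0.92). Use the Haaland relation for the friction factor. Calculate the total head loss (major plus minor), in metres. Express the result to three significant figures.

H_L ≈ 6.84 m

V = 4Q/(πD²) = 1.187 m/s; V²/2g = 0.07183 m
Re = 1.95×10^5, ε/D = 7.98×10^-6 → f = 0.01563 (Haaland)
Major: h_f = f(L/D)·V²/2g = 0.01563·5915·0.07183 = 6.641 m
Minor: ΣK = 2.82; h_m = ΣK·V²/2g = 0.2026 m
Total H_L = 6.641 + 0.2026 = 6.843 m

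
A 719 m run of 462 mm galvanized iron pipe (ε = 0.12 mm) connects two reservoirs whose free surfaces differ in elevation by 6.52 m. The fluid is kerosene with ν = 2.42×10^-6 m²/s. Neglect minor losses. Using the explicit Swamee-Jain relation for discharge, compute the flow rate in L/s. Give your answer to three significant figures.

Q ≈ 378 L/s

Swamee-Jain (Type II): Q = -0.965·√(gD⁵h_f/L)·ln[ε/(3.7D) + √(3.17ν²L/(gD³h_f))]
√(gD⁵h_f/L) = √(9.81·0.462⁵·6.52/719) = 0.04327
ε/(3.7D) = 7.02×10^-5; √(3.17ν²L/(gD³h_f)) = 4.60×10^-5
Q = -0.965·0.04327·ln(1.162×10^-4) = 0.3783 m³/s
Check: V = 2.26 m/s, Re = 4.31×10^5, f = 0.01623, h_f = 6.56 m ≈ 6.52 m ✓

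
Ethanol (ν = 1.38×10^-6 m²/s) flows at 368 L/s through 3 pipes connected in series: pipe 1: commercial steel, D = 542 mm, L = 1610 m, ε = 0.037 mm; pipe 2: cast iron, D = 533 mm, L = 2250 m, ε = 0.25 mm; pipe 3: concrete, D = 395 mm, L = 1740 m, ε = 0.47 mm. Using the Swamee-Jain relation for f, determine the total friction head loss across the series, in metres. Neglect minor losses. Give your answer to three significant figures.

Pipe 1: V = 1.595 m/s, Re = 6.26×10^5, ε/D = 6.83×10^-5, f = 0.01369, h_1 = f(L/D)V²/2g = 5.272 m
Pipe 2: V = 1.649 m/s, Re = 6.37×10^5, ε/D = 4.69×10^-4, f = 0.01738, h_2 = f(L/D)V²/2g = 10.17 m
Pipe 3: V = 3.003 m/s, Re = 8.60×10^5, ε/D = 0.00119, f = 0.02090, h_3 = f(L/D)V²/2g = 42.31 m
Series → Q common, losses add: H = Σh = 57.76 m

H ≈ 57.8 m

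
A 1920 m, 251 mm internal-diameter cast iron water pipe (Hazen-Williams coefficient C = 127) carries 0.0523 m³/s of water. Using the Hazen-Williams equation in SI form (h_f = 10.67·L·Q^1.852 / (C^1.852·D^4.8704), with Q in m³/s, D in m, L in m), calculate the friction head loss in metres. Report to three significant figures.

h_f ≈ 9.24 m

h_f = 10.67·1920·0.0523^1.852 / (127^1.852·0.251^4.8704) = 9.241 m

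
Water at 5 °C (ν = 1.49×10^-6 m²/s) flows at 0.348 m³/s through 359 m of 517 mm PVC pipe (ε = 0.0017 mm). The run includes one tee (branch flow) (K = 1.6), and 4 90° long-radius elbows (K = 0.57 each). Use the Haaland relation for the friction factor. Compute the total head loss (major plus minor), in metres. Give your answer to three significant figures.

H_L ≈ 1.79 m

V = 4Q/(πD²) = 1.658 m/s; V²/2g = 0.1401 m
Re = 5.75×10^5, ε/D = 3.29×10^-6 → f = 0.01278 (Haaland)
Major: h_f = f(L/D)·V²/2g = 0.01278·694.4·0.1401 = 1.243 m
Minor: ΣK = 3.88; h_m = ΣK·V²/2g = 0.5434 m
Total H_L = 1.243 + 0.5434 = 1.787 m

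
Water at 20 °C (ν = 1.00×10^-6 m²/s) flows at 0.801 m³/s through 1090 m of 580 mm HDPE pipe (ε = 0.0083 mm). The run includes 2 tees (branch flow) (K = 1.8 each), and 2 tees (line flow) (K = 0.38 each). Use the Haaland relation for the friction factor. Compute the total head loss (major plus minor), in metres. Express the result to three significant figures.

V = 4Q/(πD²) = 3.032 m/s; V²/2g = 0.4685 m
Re = 1.76×10^6, ε/D = 1.43×10^-5 → f = 0.01095 (Haaland)
Major: h_f = f(L/D)·V²/2g = 0.01095·1879·0.4685 = 9.640 m
Minor: ΣK = 4.36; h_m = ΣK·V²/2g = 2.042 m
Total H_L = 9.640 + 2.042 = 11.68 m

H_L ≈ 11.7 m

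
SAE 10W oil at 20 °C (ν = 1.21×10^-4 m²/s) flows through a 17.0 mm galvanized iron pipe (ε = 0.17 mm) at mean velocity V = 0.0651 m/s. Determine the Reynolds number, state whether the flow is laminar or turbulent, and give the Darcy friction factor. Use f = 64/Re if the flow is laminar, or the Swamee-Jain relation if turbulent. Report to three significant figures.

Re ≈ 9.15; laminar; f = 64/Re ≈ 7.00

Re = VD/ν = 0.06510·0.0170/1.21×10^-4 = 9.15
Re < 2300 → laminar → f = 64/Re = 6.997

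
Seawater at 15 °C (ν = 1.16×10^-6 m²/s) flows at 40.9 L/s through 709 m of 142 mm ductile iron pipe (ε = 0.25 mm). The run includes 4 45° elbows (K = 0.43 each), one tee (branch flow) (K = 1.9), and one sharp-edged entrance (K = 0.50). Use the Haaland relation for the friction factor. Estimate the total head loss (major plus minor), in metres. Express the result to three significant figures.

V = 4Q/(πD²) = 2.583 m/s; V²/2g = 0.3399 m
Re = 3.16×10^5, ε/D = 0.00176 → f = 0.02324 (Haaland)
Major: h_f = f(L/D)·V²/2g = 0.02324·4993·0.3399 = 39.45 m
Minor: ΣK = 4.12; h_m = ΣK·V²/2g = 1.401 m
Total H_L = 39.45 + 1.401 = 40.85 m

H_L ≈ 40.9 m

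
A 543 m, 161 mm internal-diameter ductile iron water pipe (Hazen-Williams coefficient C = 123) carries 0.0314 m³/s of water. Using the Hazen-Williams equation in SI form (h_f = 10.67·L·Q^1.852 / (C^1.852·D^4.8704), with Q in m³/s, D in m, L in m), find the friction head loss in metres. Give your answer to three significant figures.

h_f ≈ 9.37 m

h_f = 10.67·543·0.0314^1.852 / (123^1.852·0.161^4.8704) = 9.372 m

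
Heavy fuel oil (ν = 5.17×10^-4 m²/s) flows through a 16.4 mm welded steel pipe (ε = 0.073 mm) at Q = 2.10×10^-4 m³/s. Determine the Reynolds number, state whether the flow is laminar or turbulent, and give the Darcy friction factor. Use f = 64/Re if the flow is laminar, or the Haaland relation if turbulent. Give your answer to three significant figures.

Re ≈ 31.5; laminar; f = 64/Re ≈ 2.03

V = 4Q/(πD²) = 0.9941 m/s
Re = VD/ν = 0.9941·0.0164/5.17×10^-4 = 31.5
Re < 2300 → laminar → f = 64/Re = 2.029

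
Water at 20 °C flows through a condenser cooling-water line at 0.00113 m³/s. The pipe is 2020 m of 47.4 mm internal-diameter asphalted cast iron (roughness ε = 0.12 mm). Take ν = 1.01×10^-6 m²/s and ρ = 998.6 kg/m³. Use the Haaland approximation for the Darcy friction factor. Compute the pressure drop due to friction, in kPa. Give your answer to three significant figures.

Δp ≈ 252 kPa

V = 4Q/(πD²) = 4·0.00113/(π·0.0474²) = 0.6404 m/s
Re = VD/ν = 0.6404·0.0474/1.01×10^-6 = 3.01×10^4 → turbulent
ε/D = 0.12/47.4 = 0.00253
Haaland: f = 0.02886
h_f = f(L/D)V²/(2g) = 0.02886·(2020/0.0474)·0.6404²/(2·9.81) = 25.70 m
Δp = ρg·h_f = 998.6·9.81·25.70 = 251.8 kPa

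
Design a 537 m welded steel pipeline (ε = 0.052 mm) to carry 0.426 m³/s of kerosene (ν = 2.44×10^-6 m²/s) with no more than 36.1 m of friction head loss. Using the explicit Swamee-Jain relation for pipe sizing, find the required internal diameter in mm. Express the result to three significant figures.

D ≈ 322 mm

Swamee-Jain (Type III): D = 0.66·[ε^1.25·(LQ²/(gh_f))^4.75 + ν·Q^9.4·(L/(gh_f))^5.2]^0.04
LQ²/(gh_f) = 0.2752; L/(gh_f) = 1.516
Term 1 = ε^1.25·(…)^4.75 = 9.62×10^-9; Term 2 = ν·Q^9.4·(…)^5.2 = 6.98×10^-9
D = 0.66·(9.62×10^-9 + 6.98×10^-9)^0.04 = 0.3224 m = 322 mm
Check: V = 5.22 m/s, Re = 6.90×10^5, f = 0.01471, h_f = 34.0 m ≈ 36.1 m ✓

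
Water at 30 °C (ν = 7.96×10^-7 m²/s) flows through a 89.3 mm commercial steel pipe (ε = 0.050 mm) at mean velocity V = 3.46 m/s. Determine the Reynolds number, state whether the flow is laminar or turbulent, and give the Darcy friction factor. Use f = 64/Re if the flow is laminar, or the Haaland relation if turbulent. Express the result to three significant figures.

Re ≈ 3.88×10^5; turbulent; f ≈ 0.0182

Re = VD/ν = 3.460·0.0893/7.96×10^-7 = 3.88×10^5
Re > 4000 → turbulent; ε/D = 5.60×10^-4
Haaland: f = 0.01815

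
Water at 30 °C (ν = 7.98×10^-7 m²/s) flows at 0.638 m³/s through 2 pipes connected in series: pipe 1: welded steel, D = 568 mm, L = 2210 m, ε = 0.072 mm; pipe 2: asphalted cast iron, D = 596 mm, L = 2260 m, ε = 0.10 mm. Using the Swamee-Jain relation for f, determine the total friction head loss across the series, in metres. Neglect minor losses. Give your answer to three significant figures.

H ≈ 31.0 m

Pipe 1: V = 2.518 m/s, Re = 1.79×10^6, ε/D = 1.27×10^-4, f = 0.01339, h_1 = f(L/D)V²/2g = 16.84 m
Pipe 2: V = 2.287 m/s, Re = 1.71×10^6, ε/D = 1.68×10^-4, f = 0.01400, h_2 = f(L/D)V²/2g = 14.15 m
Series → Q common, losses add: H = Σh = 30.99 m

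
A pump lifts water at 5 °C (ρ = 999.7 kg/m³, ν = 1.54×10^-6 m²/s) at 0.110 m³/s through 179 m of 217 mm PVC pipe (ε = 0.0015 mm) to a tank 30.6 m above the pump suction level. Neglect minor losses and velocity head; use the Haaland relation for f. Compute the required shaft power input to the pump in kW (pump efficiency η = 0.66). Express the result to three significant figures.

P_shaft ≈ 58.3 kW

V = 4Q/(πD²) = 2.974 m/s; Re = 4.19×10^5; ε/D = 6.91×10^-6; f = 0.01355
h_f = f(L/D)V²/2g = 5.041 m
Total head H = z + h_f = 30.6 + 5.041 = 35.64 m
P_hyd = ρgQH = 999.7·9.81·0.110·35.64 = 38.45 kW
P_shaft = P_hyd/η = 38.45/0.66 = 58.26 kW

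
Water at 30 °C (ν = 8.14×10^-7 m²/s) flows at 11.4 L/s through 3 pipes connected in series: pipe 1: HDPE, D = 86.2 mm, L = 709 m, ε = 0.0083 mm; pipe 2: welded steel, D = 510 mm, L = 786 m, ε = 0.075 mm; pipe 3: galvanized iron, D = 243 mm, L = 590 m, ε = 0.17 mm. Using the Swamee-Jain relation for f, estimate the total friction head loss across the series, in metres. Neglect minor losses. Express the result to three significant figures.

Pipe 1: V = 1.953 m/s, Re = 2.07×10^5, ε/D = 9.63×10^-5, f = 0.01627, h_1 = f(L/D)V²/2g = 26.03 m
Pipe 2: V = 0.05581 m/s, Re = 3.50×10^4, ε/D = 1.47×10^-4, f = 0.02303, h_2 = f(L/D)V²/2g = 0.005633 m
Pipe 3: V = 0.2458 m/s, Re = 7.34×10^4, ε/D = 7.00×10^-4, f = 0.02204, h_3 = f(L/D)V²/2g = 0.1648 m
Series → Q common, losses add: H = Σh = 26.20 m

H ≈ 26.2 m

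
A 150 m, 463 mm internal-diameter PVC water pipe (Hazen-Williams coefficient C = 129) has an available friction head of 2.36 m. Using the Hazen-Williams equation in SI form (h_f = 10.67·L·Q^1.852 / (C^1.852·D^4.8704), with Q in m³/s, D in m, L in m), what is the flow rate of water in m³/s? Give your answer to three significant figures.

Q ≈ 0.504 m³/s

Rearranging: Q = [h_f·C^1.852·D^4.8704 / (10.67·L)]^(1/1.852)
Q = [2.36·129^1.852·0.463^4.8704 / (10.67·150)]^0.540 = 0.5039 m³/s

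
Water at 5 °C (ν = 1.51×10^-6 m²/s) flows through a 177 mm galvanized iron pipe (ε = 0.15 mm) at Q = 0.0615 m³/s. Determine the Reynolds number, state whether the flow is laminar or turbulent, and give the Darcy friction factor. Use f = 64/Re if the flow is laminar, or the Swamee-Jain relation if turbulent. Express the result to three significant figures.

V = 4Q/(πD²) = 2.499 m/s
Re = VD/ν = 2.499·0.177/1.51×10^-6 = 2.93×10^5
Re > 4000 → turbulent; ε/D = 8.47×10^-4
Swamee-Jain: f = 0.02011

Re ≈ 2.93×10^5; turbulent; f ≈ 0.0201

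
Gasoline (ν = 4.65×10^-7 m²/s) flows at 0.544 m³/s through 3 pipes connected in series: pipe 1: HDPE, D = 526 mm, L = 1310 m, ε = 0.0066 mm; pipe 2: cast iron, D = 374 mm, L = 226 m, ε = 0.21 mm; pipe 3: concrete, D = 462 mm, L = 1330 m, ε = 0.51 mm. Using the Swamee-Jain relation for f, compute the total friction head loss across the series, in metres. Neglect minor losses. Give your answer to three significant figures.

Pipe 1: V = 2.503 m/s, Re = 2.83×10^6, ε/D = 1.25×10^-5, f = 0.01038, h_1 = f(L/D)V²/2g = 8.255 m
Pipe 2: V = 4.952 m/s, Re = 3.98×10^6, ε/D = 5.61×10^-4, f = 0.01731, h_2 = f(L/D)V²/2g = 13.07 m
Pipe 3: V = 3.245 m/s, Re = 3.22×10^6, ε/D = 0.00110, f = 0.02025, h_3 = f(L/D)V²/2g = 31.29 m
Series → Q common, losses add: H = Σh = 52.61 m

H ≈ 52.6 m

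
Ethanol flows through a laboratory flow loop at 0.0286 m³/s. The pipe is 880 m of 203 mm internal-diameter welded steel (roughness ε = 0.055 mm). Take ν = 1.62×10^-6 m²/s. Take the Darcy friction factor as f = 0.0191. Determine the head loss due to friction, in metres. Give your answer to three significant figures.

h_f ≈ 3.30 m

V = 4Q/(πD²) = 4·0.0286/(π·0.203²) = 0.8837 m/s
h_f = f(L/D)V²/(2g) = 0.01910·(880/0.203)·0.8837²/(2·9.81) = 3.295 m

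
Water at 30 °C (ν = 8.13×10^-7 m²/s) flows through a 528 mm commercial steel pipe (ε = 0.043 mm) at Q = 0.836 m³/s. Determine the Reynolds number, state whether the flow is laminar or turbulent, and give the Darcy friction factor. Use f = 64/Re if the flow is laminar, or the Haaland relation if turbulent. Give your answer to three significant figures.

V = 4Q/(πD²) = 3.818 m/s
Re = VD/ν = 3.818·0.528/8.13×10^-7 = 2.48×10^6
Re > 4000 → turbulent; ε/D = 8.14×10^-5
Haaland: f = 0.01225

Re ≈ 2.48×10^6; turbulent; f ≈ 0.0122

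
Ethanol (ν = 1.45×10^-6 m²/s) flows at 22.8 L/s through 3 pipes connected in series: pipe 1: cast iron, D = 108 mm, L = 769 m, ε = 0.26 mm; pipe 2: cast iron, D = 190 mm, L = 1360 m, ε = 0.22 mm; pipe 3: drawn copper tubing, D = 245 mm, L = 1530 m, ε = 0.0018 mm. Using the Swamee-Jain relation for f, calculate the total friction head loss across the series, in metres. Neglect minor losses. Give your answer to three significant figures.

Pipe 1: V = 2.489 m/s, Re = 1.85×10^5, ε/D = 0.00241, f = 0.02565, h_1 = f(L/D)V²/2g = 57.65 m
Pipe 2: V = 0.8042 m/s, Re = 1.05×10^5, ε/D = 0.00116, f = 0.02277, h_2 = f(L/D)V²/2g = 5.373 m
Pipe 3: V = 0.4836 m/s, Re = 8.17×10^4, ε/D = 7.35×10^-6, f = 0.01868, h_3 = f(L/D)V²/2g = 1.391 m
Series → Q common, losses add: H = Σh = 64.42 m

H ≈ 64.4 m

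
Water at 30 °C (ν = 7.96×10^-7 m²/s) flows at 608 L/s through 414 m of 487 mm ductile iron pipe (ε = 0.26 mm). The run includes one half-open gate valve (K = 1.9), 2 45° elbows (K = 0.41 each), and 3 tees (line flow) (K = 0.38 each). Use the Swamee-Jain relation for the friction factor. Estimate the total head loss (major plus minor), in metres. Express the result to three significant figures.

V = 4Q/(πD²) = 3.264 m/s; V²/2g = 0.5430 m
Re = 2.00×10^6, ε/D = 5.34×10^-4 → f = 0.01726 (Swamee-Jain)
Major: h_f = f(L/D)·V²/2g = 0.01726·850.1·0.5430 = 7.970 m
Minor: ΣK = 3.86; h_m = ΣK·V²/2g = 2.096 m
Total H_L = 7.970 + 2.096 = 10.07 m

H_L ≈ 10.1 m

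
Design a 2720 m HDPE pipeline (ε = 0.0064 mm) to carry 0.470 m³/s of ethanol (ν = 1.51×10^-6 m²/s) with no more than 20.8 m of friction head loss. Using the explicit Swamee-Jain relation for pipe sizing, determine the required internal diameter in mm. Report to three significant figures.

Swamee-Jain (Type III): D = 0.66·[ε^1.25·(LQ²/(gh_f))^4.75 + ν·Q^9.4·(L/(gh_f))^5.2]^0.04
LQ²/(gh_f) = 2.945; L/(gh_f) = 13.33
Term 1 = ε^1.25·(…)^4.75 = 5.44×10^-5; Term 2 = ν·Q^9.4·(…)^5.2 = 8.83×10^-4
D = 0.66·(5.44×10^-5 + 8.83×10^-4)^0.04 = 0.4994 m = 499 mm
Check: V = 2.40 m/s, Re = 7.94×10^5, f = 0.01234, h_f = 19.7 m ≈ 20.8 m ✓

D ≈ 499 mm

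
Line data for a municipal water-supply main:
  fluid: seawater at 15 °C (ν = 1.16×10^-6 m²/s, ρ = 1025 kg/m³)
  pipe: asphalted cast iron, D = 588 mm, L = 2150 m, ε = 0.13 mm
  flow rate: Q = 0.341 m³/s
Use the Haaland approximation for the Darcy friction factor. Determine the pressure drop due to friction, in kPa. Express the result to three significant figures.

V = 4Q/(πD²) = 4·0.341/(π·0.588²) = 1.256 m/s
Re = VD/ν = 1.256·0.588/1.16×10^-6 = 6.37×10^5 → turbulent
ε/D = 0.13/588 = 2.21×10^-4
Haaland: f = 0.01522
h_f = f(L/D)V²/(2g) = 0.01522·(2150/0.588)·1.256²/(2·9.81) = 4.472 m
Δp = ρg·h_f = 1025·9.81·4.472 = 44.96 kPa

Δp ≈ 45.0 kPa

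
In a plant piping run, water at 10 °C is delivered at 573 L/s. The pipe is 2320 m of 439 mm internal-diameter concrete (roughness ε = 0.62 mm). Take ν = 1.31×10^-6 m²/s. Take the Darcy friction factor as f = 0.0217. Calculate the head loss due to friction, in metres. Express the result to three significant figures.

V = 4Q/(πD²) = 4·0.573/(π·0.439²) = 3.786 m/s
h_f = f(L/D)V²/(2g) = 0.02170·(2320/0.439)·3.786²/(2·9.81) = 83.76 m

h_f ≈ 83.8 m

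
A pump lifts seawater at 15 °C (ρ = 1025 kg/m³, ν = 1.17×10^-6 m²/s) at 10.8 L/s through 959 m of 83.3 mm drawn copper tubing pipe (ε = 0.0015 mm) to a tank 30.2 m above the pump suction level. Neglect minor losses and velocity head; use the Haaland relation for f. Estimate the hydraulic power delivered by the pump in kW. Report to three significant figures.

V = 4Q/(πD²) = 1.982 m/s; Re = 1.41×10^5; ε/D = 1.80×10^-5; f = 0.01670
h_f = f(L/D)V²/2g = 38.47 m
Total head H = z + h_f = 30.2 + 38.47 = 68.67 m
P_hyd = ρgQH = 1025·9.81·0.0108·68.67 = 7.458 kW

P_hyd ≈ 7.46 kW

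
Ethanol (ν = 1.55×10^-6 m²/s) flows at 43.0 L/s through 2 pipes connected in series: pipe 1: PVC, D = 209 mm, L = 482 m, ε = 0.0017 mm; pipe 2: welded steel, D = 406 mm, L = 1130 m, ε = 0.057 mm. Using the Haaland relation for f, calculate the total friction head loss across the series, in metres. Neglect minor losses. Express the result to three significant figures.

H ≈ 3.26 m

Pipe 1: V = 1.253 m/s, Re = 1.69×10^5, ε/D = 8.13×10^-6, f = 0.01606, h_1 = f(L/D)V²/2g = 2.966 m
Pipe 2: V = 0.3321 m/s, Re = 8.70×10^4, ε/D = 1.40×10^-4, f = 0.01893, h_2 = f(L/D)V²/2g = 0.2963 m
Series → Q common, losses add: H = Σh = 3.262 m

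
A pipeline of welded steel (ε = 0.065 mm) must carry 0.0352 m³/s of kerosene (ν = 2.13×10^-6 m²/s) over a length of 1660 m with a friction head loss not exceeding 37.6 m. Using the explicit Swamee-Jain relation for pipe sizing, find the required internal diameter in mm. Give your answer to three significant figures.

D ≈ 156 mm

Swamee-Jain (Type III): D = 0.66·[ε^1.25·(LQ²/(gh_f))^4.75 + ν·Q^9.4·(L/(gh_f))^5.2]^0.04
LQ²/(gh_f) = 0.005576; L/(gh_f) = 4.500
Term 1 = ε^1.25·(…)^4.75 = 1.15×10^-16; Term 2 = ν·Q^9.4·(…)^5.2 = 1.16×10^-16
D = 0.66·(1.15×10^-16 + 1.16×10^-16)^0.04 = 0.1563 m = 156 mm
Check: V = 1.83 m/s, Re = 1.35×10^5, f = 0.01929, h_f = 35.1 m ≈ 37.6 m ✓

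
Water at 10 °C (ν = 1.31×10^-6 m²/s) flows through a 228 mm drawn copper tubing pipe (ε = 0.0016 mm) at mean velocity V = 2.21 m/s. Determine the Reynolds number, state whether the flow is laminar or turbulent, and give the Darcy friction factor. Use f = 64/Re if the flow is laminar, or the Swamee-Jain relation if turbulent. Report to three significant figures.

Re = VD/ν = 2.210·0.228/1.31×10^-6 = 3.85×10^5
Re > 4000 → turbulent; ε/D = 7.02×10^-6
Swamee-Jain: f = 0.01382

Re ≈ 3.85×10^5; turbulent; f ≈ 0.0138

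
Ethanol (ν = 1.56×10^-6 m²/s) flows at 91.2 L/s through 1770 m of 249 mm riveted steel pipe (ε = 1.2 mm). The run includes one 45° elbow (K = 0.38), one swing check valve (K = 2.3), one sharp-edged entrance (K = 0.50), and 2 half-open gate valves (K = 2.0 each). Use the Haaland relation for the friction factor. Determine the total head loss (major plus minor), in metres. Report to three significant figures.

H_L ≈ 39.9 m

V = 4Q/(πD²) = 1.873 m/s; V²/2g = 0.1788 m
Re = 2.99×10^5, ε/D = 0.00482 → f = 0.03039 (Haaland)
Major: h_f = f(L/D)·V²/2g = 0.03039·7108·0.1788 = 38.62 m
Minor: ΣK = 7.18; h_m = ΣK·V²/2g = 1.284 m
Total H_L = 38.62 + 1.284 = 39.90 m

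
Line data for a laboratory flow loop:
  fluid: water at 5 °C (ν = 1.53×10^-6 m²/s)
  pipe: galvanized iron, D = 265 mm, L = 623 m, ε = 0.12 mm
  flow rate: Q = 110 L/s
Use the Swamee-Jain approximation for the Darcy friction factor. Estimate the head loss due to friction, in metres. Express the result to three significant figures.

V = 4Q/(πD²) = 4·0.110/(π·0.265²) = 1.994 m/s
Re = VD/ν = 1.994·0.265/1.53×10^-6 = 3.45×10^5 → turbulent
ε/D = 0.12/265 = 4.53×10^-4
Swamee-Jain: f = 0.01787
h_f = f(L/D)V²/(2g) = 0.01787·(623/0.265)·1.994²/(2·9.81) = 8.517 m

h_f ≈ 8.52 m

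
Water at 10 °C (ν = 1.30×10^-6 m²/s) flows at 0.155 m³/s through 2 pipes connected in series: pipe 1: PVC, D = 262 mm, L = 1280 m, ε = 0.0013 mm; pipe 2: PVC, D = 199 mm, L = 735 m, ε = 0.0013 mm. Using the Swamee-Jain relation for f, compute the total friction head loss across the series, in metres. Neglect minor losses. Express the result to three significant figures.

Pipe 1: V = 2.875 m/s, Re = 5.79×10^5, ε/D = 4.96×10^-6, f = 0.01284, h_1 = f(L/D)V²/2g = 26.43 m
Pipe 2: V = 4.984 m/s, Re = 7.63×10^5, ε/D = 6.53×10^-6, f = 0.01229, h_2 = f(L/D)V²/2g = 57.47 m
Series → Q common, losses add: H = Σh = 83.90 m

H ≈ 83.9 m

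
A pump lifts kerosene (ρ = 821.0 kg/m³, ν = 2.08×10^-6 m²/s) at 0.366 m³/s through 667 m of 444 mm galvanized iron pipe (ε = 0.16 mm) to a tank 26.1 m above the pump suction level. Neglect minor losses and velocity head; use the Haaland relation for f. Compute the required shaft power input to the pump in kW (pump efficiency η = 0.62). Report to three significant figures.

V = 4Q/(πD²) = 2.364 m/s; Re = 5.05×10^5; ε/D = 3.60×10^-4; f = 0.01661
h_f = f(L/D)V²/2g = 7.107 m
Total head H = z + h_f = 26.1 + 7.107 = 33.21 m
P_hyd = ρgQH = 821.0·9.81·0.366·33.21 = 97.89 kW
P_shaft = P_hyd/η = 97.89/0.62 = 157.9 kW

P_shaft ≈ 158 kW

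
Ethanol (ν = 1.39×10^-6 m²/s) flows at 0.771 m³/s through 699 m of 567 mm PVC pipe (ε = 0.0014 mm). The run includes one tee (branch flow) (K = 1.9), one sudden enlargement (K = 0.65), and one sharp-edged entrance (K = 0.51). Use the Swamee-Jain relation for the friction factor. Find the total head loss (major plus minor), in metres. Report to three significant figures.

H_L ≈ 8.05 m

V = 4Q/(πD²) = 3.054 m/s; V²/2g = 0.4752 m
Re = 1.25×10^6, ε/D = 2.47×10^-6 → f = 0.01126 (Swamee-Jain)
Major: h_f = f(L/D)·V²/2g = 0.01126·1233·0.4752 = 6.597 m
Minor: ΣK = 3.06; h_m = ΣK·V²/2g = 1.454 m
Total H_L = 6.597 + 1.454 = 8.052 m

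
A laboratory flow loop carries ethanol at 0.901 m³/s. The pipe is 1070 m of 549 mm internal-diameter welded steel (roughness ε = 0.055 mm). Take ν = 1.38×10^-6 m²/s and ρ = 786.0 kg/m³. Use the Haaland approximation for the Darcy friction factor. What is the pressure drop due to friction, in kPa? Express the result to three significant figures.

Δp ≈ 144 kPa

V = 4Q/(πD²) = 4·0.901/(π·0.549²) = 3.806 m/s
Re = VD/ν = 3.806·0.549/1.38×10^-6 = 1.51×10^6 → turbulent
ε/D = 0.055/549 = 1.00×10^-4
Haaland: f = 0.01294
h_f = f(L/D)V²/(2g) = 0.01294·(1070/0.549)·3.806²/(2·9.81) = 18.62 m
Δp = ρg·h_f = 786.0·9.81·18.62 = 143.6 kPa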